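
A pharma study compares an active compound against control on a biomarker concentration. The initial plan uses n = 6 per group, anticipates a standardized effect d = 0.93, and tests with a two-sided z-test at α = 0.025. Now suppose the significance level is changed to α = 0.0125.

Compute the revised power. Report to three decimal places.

δ = d·√(n/2) = 0.93 × √(6/2) = 1.6108 (unchanged). New critical value: z_{0.0063} = 2.498.
Revised power = Φ(δ − 2.498) + Φ(−δ − 2.498) = Φ(-0.887) + Φ(-4.109) = 0.1876 + 0.0000 = 0.1876.

Power ≈ 0.188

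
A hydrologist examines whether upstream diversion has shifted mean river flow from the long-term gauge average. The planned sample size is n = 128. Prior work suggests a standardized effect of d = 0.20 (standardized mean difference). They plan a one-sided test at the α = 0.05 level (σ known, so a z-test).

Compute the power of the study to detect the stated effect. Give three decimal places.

Noncentrality parameter: δ = d·√n = 0.20 × √128 = 2.2627
One-sided α = 0.05 → critical value z_{0.05} = 1.645.
Power = Φ(δ − 1.645) = Φ(0.618) = 0.7317.

Power ≈ 0.732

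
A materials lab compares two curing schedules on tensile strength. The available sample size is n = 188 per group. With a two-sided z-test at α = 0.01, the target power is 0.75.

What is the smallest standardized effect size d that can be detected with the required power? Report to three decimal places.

Need Φ(δ − 2.576) = 0.75, so δ = 2.576 + 0.674 = 3.250.
(Lower-tail contribution to power is negligible for δ > 0.)
δ = d·√(n/2) ⇒ d = δ/√(n/2) = 3.250/√(188/2) = 0.3352.

d ≈ 0.335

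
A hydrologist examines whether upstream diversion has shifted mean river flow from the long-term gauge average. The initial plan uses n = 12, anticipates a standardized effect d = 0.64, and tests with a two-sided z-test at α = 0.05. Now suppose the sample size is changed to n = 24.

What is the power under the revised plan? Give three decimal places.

Power ≈ 0.880

With n = 24: δ = d·√n = 0.64 × √24 = 3.1353. Critical value z_{0.025} = 1.960.
Revised power = Φ(δ − 1.960) + Φ(−δ − 1.960) = Φ(1.175) + Φ(-5.095) = 0.8801 + 0.0000 = 0.8801.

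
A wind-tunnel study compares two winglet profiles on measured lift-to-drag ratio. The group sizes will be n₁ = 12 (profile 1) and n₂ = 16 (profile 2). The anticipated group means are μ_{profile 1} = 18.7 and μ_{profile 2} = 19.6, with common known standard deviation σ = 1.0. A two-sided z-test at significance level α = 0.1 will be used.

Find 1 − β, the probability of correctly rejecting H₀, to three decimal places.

Standardized effect: d = |μ_{profile 1} − μ_{profile 2}| / σ = |18.7 − 19.6| / 1.0 = 0.9000
Noncentrality parameter: δ = d / √(1/n₁ + 1/n₂) = 0.9000 / √(1/12 + 1/16) = 2.3568
Two-sided α = 0.1 → critical value z_{0.05} = 1.645.
Power = Φ(δ − 1.645) + Φ(−δ − 1.645) = Φ(0.712) + Φ(-4.002) = 0.7617 + 0.0000 = 0.7618.

Power ≈ 0.762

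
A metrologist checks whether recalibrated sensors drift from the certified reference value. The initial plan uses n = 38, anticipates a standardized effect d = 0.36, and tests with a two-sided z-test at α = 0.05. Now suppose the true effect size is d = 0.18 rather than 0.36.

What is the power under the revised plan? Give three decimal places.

With d = 0.18: δ = d·√n = 0.18 × √38 = 1.1096. Critical value z_{0.025} = 1.960.
Revised power = Φ(δ − 1.960) + Φ(−δ − 1.960) = Φ(-0.850) + Φ(-3.070) = 0.1976 + 0.0011 = 0.1986.

Power ≈ 0.199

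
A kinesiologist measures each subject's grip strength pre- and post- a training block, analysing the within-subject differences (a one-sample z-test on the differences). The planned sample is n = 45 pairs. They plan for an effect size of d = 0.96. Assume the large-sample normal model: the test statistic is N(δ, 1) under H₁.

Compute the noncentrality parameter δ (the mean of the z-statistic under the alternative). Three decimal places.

δ = d·√n = 0.96 × √45 = 6.4399

δ ≈ 6.440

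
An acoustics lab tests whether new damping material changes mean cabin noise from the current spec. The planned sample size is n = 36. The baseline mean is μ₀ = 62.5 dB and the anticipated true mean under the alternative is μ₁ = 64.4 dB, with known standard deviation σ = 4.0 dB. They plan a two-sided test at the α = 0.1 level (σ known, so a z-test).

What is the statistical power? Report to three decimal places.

Standardized effect: d = |μ₁ − μ₀| / σ = |64.4 − 62.5| / 4.0 = 0.4750
Noncentrality parameter: δ = d·√n = 0.4750 × √36 = 2.8500
Two-sided α = 0.1 → critical value z_{0.05} = 1.645.
Power = Φ(δ − 1.645) + Φ(−δ − 1.645) = Φ(1.205) + Φ(-4.495) = 0.8859 + 0.0000 = 0.8859.

Power ≈ 0.886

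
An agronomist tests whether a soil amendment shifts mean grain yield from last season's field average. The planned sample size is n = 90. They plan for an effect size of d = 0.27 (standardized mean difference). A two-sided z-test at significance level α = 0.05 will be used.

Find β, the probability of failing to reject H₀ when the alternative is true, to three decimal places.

Noncentrality parameter: δ = d·√n = 0.27 × √90 = 2.5614
Critical value for a two-sided test at α = 0.05: z_{α/2} = 1.960.
Power = Φ(δ − 1.960) + Φ(−δ − 1.960) = Φ(0.601) + Φ(-4.521) = 0.7262 + 0.0000 = 0.7262.
Type II error: β = 1 − power = 1 − 0.7262 = 0.2738.

β ≈ 0.274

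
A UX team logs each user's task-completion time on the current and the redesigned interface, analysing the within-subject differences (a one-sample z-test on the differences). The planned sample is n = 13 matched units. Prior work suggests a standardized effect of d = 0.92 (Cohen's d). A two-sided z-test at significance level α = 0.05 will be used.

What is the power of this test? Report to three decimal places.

Noncentrality parameter: δ = d·√n = 0.92 × √13 = 3.3171
Critical value for a two-sided test at α = 0.05: z_{α/2} = 1.960.
Power = Φ(δ − 1.960) + Φ(−δ − 1.960) = Φ(1.357) + Φ(-5.277) = 0.9126 + 0.0000 = 0.9126.

Power ≈ 0.913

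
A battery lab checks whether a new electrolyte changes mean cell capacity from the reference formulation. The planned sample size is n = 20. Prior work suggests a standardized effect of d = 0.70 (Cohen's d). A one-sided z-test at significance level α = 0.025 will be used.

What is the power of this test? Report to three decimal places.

Power ≈ 0.879

Noncentrality parameter: δ = d·√n = 0.70 × √20 = 3.1305
One-sided α = 0.025 → critical value z_{0.025} = 1.960.
Power = P(Z > 1.960 − δ) = Φ(1.171) = 0.8791.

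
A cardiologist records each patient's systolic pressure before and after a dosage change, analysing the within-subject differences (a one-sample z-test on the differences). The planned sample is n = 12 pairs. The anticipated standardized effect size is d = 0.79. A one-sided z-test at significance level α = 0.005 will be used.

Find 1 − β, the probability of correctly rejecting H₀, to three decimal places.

Noncentrality parameter: δ = d·√n = 0.79 × √12 = 2.7366
Critical value for a one-sided test at α = 0.005: z_α = 2.576.
Power = Φ(δ − 2.576) = Φ(0.161) = 0.5639.

Power ≈ 0.564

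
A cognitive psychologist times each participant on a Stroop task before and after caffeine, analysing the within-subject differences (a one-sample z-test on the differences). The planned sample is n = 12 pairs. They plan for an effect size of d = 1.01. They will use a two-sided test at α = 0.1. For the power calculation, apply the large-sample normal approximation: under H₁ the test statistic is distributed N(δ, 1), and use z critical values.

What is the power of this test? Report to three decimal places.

Power ≈ 0.968

Noncentrality parameter: δ = d·√n = 1.01 × √12 = 3.4987
Critical value for a two-sided test at α = 0.1: z_{α/2} = 1.645.
Power = Φ(δ − 1.645) + Φ(−δ − 1.645) = Φ(1.854) + Φ(-5.144) = 0.9681 + 0.0000 = 0.9681.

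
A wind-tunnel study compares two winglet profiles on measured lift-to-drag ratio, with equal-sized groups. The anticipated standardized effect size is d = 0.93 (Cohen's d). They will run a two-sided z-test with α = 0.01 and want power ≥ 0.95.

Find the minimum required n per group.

n = 42 per group

For power 0.95 need Φ(δ − z_{0.005}) = 0.95, so δ = z_{0.005} + z_{0.05} = 2.576 + 1.645 = 4.221.
(For δ > 0 the lower-tail rejection region contributes negligibly to power, so the one-term inversion is standard.)
δ = d·√(n/2) ⇒ n = 2(δ/d)² = 2 × (4.221 / 0.93)² = 41.19.
Rounding up, n = 42 per group.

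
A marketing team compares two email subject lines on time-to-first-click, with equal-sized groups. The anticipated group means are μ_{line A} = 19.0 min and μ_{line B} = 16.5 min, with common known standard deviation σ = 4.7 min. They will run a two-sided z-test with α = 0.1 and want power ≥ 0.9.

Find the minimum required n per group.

n = 61 per group

Standardized effect: d = |μ_{line A} − μ_{line B}| / σ = |19.0 − 16.5| / 4.7 = 0.5319
Set Φ(δ − 1.645) = 0.9; then δ − 1.645 = Φ⁻¹(0.9) = 1.282, giving δ = 2.926.
(Ignoring the negligible lower-tail rejection probability gives the usual closed-form inversion.)
δ = d·√(n/2) ⇒ n = 2(δ/d)² = 2 × (2.926 / 0.5319)² = 60.54.
Rounding up, n = 61 per group.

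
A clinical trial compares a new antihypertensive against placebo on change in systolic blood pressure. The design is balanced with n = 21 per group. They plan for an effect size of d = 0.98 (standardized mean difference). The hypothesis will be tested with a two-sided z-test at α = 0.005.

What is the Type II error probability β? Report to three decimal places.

Noncentrality parameter: λ = d·√(n/2) = 0.98 × √(21/2) = 3.1756
Two-sided α = 0.005 → critical value z_{0.0025} = 2.807.
Power = Φ(λ − 2.807) + Φ(−λ − 2.807) = Φ(0.369) + Φ(-5.983) = 0.6438 + 0.0000 = 0.6438.
Type II error: β = 1 − power = 1 − 0.6438 = 0.3562.

β ≈ 0.356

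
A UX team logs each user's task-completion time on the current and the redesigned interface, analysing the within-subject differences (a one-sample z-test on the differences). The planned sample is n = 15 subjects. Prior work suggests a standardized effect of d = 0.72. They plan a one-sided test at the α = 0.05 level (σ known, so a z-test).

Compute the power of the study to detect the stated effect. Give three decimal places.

Power ≈ 0.874

Noncentrality parameter: δ = d·√n = 0.72 × √15 = 2.7885
One-sided α = 0.05 → critical value z_{0.05} = 1.645.
Power = Φ(δ − 1.645) = Φ(1.144) = 0.8736.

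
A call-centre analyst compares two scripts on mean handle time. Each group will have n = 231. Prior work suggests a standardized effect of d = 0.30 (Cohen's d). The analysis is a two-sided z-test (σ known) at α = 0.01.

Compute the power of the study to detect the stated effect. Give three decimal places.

Noncentrality parameter: δ = d·√(n/2) = 0.30 × √(231/2) = 3.2241
Two-sided α = 0.01 → critical value z_{0.005} = 2.576.
Power = Φ(δ − 2.576) + Φ(−δ − 2.576) = Φ(0.648) + Φ(-5.800) = 0.7416 + 0.0000 = 0.7416.

Power ≈ 0.742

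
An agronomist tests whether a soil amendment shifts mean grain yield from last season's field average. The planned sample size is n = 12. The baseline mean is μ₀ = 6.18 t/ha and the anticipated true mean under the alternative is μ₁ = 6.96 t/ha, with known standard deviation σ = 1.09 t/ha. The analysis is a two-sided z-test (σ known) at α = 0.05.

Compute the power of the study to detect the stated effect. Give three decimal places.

Power ≈ 0.698

Standardized effect: d = |μ₁ − μ₀| / σ = |6.96 − 6.18| / 1.09 = 0.7156
Noncentrality parameter: δ = d·√n = 0.7156 × √12 = 2.4789
Two-sided α = 0.05 → critical value z_{0.025} = 1.960.
Power = Φ(δ − 1.960) + Φ(−δ − 1.960) = Φ(0.519) + Φ(-4.439) = 0.6981 + 0.0000 = 0.6981.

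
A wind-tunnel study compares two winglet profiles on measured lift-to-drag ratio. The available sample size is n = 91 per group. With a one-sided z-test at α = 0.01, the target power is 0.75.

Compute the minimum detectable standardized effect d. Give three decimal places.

d ≈ 0.445

Required noncentrality: δ = z_{0.01} + z_{0.25} = 2.326 + 0.674 = 3.001.
δ = d·√(n/2) ⇒ d = δ/√(n/2) = 3.001/√(91/2) = 0.4449.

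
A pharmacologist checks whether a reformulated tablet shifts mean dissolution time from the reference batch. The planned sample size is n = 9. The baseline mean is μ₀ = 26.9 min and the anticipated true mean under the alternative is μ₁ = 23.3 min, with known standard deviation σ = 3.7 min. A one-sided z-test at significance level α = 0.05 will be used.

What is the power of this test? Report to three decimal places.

Power ≈ 0.899

Standardized effect: d = |μ₁ − μ₀| / σ = |23.3 − 26.9| / 3.7 = 0.9730
Noncentrality parameter: δ = d·√n = 0.9730 × √9 = 2.9189
One-sided α = 0.05 → critical value z_{0.05} = 1.645.
Power = Φ(δ − 1.645) = Φ(1.274) = 0.8987.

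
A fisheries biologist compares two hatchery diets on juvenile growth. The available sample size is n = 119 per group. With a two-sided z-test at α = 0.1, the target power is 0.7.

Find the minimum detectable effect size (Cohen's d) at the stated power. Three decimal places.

d ≈ 0.281

Need Φ(δ − 1.645) = 0.7, so δ = 1.645 + 0.524 = 2.169.
(The second rejection-region term Φ(−δ − z_{α/2}) is negligible and dropped.)
δ = d·√(n/2) ⇒ d = δ/√(n/2) = 2.169/√(119/2) = 0.2812.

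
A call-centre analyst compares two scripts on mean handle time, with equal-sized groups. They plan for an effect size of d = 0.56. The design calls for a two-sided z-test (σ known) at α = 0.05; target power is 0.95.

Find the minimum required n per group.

n = 83 per group

For power 0.95 need Φ(δ − z_{0.025}) = 0.95, so δ = z_{0.025} + z_{0.05} = 1.960 + 1.645 = 3.605.
(For δ > 0 the lower-tail rejection region contributes negligibly to power, so the one-term inversion is standard.)
δ = d·√(n/2) ⇒ n = 2(δ/d)² = 2 × (3.605 / 0.56)² = 82.87.
Rounding up, n = 83 per group.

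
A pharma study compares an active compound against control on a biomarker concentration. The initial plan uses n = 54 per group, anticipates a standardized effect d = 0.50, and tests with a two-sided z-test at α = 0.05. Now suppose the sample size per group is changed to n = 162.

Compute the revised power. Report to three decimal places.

Power ≈ 0.994

With n = 162 per group: δ = d·√(n/2) = 0.50 × √(162/2) = 4.5000. Critical value z_{0.025} = 1.960.
Revised power = Φ(δ − 1.960) + Φ(−δ − 1.960) = Φ(2.540) + Φ(-6.460) = 0.9945 + 0.0000 = 0.9945.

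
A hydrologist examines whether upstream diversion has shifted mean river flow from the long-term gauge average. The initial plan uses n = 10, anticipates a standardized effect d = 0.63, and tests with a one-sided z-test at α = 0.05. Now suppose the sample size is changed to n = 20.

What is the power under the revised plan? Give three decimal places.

Power ≈ 0.880

With n = 20: δ = d·√n = 0.63 × √20 = 2.8174. Critical value z_{0.05} = 1.645.
Revised power = P(Z > 1.645 − δ) = Φ(1.173) = 0.8795.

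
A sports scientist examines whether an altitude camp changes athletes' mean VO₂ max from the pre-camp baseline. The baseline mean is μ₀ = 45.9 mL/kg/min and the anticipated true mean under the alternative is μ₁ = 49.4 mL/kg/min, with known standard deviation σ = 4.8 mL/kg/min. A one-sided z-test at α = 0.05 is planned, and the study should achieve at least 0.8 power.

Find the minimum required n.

n = 12

Standardized effect: d = |μ₁ − μ₀| / σ = |49.4 − 45.9| / 4.8 = 0.7292
For power 0.8 need Φ(δ − z_{0.05}) = 0.8, so δ = z_{0.05} + z_{0.20} = 1.645 + 0.842 = 2.486.
δ = d·√n ⇒ n = (δ/d)² = (2.486 / 0.7292)² = 11.63.
Rounding up, n = 12.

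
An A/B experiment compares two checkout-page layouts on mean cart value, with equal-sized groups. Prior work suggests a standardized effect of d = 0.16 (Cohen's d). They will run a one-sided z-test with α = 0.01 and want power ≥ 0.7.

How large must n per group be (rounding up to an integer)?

n = 635 per group

Set Φ(δ − 2.326) = 0.7; then δ − 2.326 = Φ⁻¹(0.7) = 0.524, giving δ = 2.851.
δ = d·√(n/2) ⇒ n = 2(δ/d)² = 2 × (2.851 / 0.16)² = 634.90.
Rounding up, n = 635 per group.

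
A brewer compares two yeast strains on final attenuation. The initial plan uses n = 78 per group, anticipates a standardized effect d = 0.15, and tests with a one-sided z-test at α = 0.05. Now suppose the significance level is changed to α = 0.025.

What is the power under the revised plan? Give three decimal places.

δ = d·√(n/2) = 0.15 × √(78/2) = 0.9367 (unchanged). New critical value: z_{0.025} = 1.960.
Revised power = Φ(δ − 1.960) = Φ(-1.023) = 0.1531.

Power ≈ 0.153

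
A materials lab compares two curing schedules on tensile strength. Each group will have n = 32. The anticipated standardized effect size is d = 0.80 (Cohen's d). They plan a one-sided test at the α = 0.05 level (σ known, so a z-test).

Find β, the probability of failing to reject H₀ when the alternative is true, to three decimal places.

Noncentrality parameter: δ = d·√(n/2) = 0.80 × √(32/2) = 3.2000
One-sided α = 0.05 → critical value z_{0.05} = 1.645.
Power = P(Z > 1.645 − δ) = Φ(1.555) = 0.9400.
Type II error: β = 1 − power = 1 − 0.9400 = 0.0600.

β ≈ 0.060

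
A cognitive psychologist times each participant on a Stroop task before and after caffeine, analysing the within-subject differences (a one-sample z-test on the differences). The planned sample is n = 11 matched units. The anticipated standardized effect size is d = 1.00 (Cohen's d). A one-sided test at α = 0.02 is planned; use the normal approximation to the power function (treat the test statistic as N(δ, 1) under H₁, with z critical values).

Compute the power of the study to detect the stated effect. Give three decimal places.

Power ≈ 0.897

Noncentrality parameter: δ = d·√n = 1.00 × √11 = 3.3166
Critical value for a one-sided test at α = 0.02: z_α = 2.054.
Power = Φ(δ − 2.054) = Φ(1.263) = 0.8967.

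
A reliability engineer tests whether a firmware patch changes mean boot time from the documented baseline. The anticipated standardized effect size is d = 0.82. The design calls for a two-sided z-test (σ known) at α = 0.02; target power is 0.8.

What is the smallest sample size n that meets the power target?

For power 0.8 need Φ(δ − z_{0.01}) = 0.8, so δ = z_{0.01} + z_{0.20} = 2.326 + 0.842 = 3.168.
(The Φ(−δ − z_{α/2}) term is vanishingly small for δ > 0 and is dropped in the standard sample-size formula.)
δ = d·√n ⇒ n = (δ/d)² = (3.168 / 0.82)² = 14.93.
Round up to the next whole unit.

n = 15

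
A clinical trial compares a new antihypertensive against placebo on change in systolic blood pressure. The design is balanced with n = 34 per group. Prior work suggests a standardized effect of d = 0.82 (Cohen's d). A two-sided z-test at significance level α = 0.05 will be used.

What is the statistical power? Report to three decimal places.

Noncentrality parameter: δ = d·√(n/2) = 0.82 × √(34/2) = 3.3809
Critical value for a two-sided test at α = 0.05: z_{α/2} = 1.960.
Power = Φ(δ − 1.960) + Φ(−δ − 1.960) = Φ(1.421) + Φ(-5.341) = 0.9223 + 0.0000 = 0.9223.

Power ≈ 0.922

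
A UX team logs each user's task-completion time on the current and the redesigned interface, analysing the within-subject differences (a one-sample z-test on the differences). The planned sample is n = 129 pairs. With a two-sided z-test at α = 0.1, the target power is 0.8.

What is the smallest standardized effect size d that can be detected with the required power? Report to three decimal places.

d ≈ 0.219

Required noncentrality: δ = z_{0.05} + z_{0.20} = 1.645 + 0.842 = 2.486.
(Lower-tail contribution to power is negligible for δ > 0.)
δ = d·√n ⇒ d = δ/√n = 2.486/√129 = 0.2189.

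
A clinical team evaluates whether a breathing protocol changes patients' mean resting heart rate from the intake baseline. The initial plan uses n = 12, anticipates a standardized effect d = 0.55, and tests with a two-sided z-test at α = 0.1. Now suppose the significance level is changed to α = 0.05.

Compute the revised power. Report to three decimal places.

Power ≈ 0.478

δ = d·√n = 0.55 × √12 = 1.9053 (unchanged). New critical value: z_{0.025} = 1.960.
Revised power = Φ(δ − 1.960) + Φ(−δ − 1.960) = Φ(-0.055) + Φ(-3.865) = 0.4782 + 0.0001 = 0.4782.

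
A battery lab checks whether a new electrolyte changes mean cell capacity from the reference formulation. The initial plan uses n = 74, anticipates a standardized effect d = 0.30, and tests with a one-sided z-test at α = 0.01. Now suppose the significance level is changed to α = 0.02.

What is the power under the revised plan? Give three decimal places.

δ = d·√n = 0.30 × √74 = 2.5807 (unchanged). New critical value: z_{0.02} = 2.054.
Revised power = P(Z > 2.054 − δ) = Φ(0.527) = 0.7009.

Power ≈ 0.701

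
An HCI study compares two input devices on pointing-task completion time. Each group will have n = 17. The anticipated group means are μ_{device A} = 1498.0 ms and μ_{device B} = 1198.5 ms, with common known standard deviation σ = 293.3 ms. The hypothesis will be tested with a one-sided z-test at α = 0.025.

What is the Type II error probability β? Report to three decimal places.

β ≈ 0.155

Standardized effect: d = |μ_{device A} − μ_{device B}| / σ = |1498.0 − 1198.5| / 293.3 = 1.0211
Noncentrality parameter: δ = d·√(n/2) = 1.0211 × √(17/2) = 2.9771
One-sided α = 0.025 → critical value z_{0.025} = 1.960.
Power = Φ(δ − 1.960) = Φ(1.017) = 0.8455.
Type II error: β = 1 − power = 1 − 0.8455 = 0.1545.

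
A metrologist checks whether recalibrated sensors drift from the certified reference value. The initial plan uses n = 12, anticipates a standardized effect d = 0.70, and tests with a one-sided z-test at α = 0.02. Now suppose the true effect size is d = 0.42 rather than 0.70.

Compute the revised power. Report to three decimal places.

Power ≈ 0.275

With d = 0.42: δ = d·√n = 0.42 × √12 = 1.4549. Critical value z_{0.02} = 2.054.
Revised power = Φ(δ − 2.054) = Φ(-0.599) = 0.2746.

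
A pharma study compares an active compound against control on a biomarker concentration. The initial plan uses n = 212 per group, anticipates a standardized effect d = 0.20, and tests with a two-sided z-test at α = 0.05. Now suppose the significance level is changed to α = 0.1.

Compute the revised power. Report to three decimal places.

δ = d·√(n/2) = 0.20 × √(212/2) = 2.0591 (unchanged). New critical value: z_{0.05} = 1.645.
Revised power = Φ(δ − 1.645) + Φ(−δ − 1.645) = Φ(0.414) + Φ(-3.704) = 0.6607 + 0.0001 = 0.6608.

Power ≈ 0.661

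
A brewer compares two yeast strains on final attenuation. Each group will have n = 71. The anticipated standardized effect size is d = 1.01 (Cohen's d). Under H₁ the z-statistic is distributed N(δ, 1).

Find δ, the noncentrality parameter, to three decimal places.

The noncentrality parameter scales effect size by the design's sample-size factor: δ = d·√(n/2) = 1.01 × √(71/2) = 6.0178

δ ≈ 6.018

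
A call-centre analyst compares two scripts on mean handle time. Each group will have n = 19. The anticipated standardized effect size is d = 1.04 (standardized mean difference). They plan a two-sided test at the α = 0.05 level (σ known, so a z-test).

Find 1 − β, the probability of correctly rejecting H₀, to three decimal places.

Power ≈ 0.894

Noncentrality parameter: δ = d·√(n/2) = 1.04 × √(19/2) = 3.2055
Two-sided α = 0.05 → critical value z_{0.025} = 1.960.
Power = Φ(δ − 1.960) + Φ(−δ − 1.960) = Φ(1.246) + Φ(-5.165) = 0.8935 + 0.0000 = 0.8935.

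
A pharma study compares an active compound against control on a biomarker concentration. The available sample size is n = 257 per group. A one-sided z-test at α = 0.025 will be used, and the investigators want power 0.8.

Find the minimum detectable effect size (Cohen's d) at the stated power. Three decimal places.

Need Φ(δ − 1.960) = 0.8, so δ = 1.960 + 0.842 = 2.802.
δ = d·√(n/2) ⇒ d = δ/√(n/2) = 2.802/√(257/2) = 0.2471.

d ≈ 0.247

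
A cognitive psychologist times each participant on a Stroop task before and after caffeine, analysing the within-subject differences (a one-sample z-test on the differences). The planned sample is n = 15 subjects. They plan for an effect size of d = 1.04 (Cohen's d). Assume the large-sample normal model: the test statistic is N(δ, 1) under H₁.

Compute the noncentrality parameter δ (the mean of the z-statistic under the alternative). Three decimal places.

δ = d·√n = 1.04 × √15 = 4.0279

δ ≈ 4.028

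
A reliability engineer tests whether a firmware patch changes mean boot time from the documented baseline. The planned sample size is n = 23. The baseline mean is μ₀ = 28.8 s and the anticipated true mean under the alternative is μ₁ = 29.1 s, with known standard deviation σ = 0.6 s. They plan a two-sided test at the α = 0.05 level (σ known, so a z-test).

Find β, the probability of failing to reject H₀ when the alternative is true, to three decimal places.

β ≈ 0.331

Standardized effect: d = |μ₁ − μ₀| / σ = |29.1 − 28.8| / 0.6 = 0.5000
Noncentrality parameter: δ = d·√n = 0.5000 × √23 = 2.3979
Critical value for a two-sided test at α = 0.05: z_{α/2} = 1.960.
Power = Φ(δ − 1.960) + Φ(−δ − 1.960) = Φ(0.438) + Φ(-4.358) = 0.6693 + 0.0000 = 0.6693.
Type II error: β = 1 − power = 1 − 0.6693 = 0.3307.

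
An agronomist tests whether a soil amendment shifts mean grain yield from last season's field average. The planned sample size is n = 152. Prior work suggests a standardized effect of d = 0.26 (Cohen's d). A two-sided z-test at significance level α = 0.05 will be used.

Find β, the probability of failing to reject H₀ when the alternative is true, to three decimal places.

Noncentrality parameter: δ = d·√n = 0.26 × √152 = 3.2055
Two-sided α = 0.05 → critical value z_{0.025} = 1.960.
Power = Φ(δ − 1.960) + Φ(−δ − 1.960) = Φ(1.246) + Φ(-5.165) = 0.8935 + 0.0000 = 0.8935.
Type II error: β = 1 − power = 1 − 0.8935 = 0.1065.

β ≈ 0.106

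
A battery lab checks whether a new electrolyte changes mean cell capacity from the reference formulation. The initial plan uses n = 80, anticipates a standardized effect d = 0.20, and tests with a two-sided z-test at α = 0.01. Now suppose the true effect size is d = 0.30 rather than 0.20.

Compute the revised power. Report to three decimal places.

Power ≈ 0.543

With d = 0.30: δ = d·√n = 0.30 × √80 = 2.6833. Critical value z_{0.005} = 2.576.
Revised power = Φ(δ − 2.576) + Φ(−δ − 2.576) = Φ(0.107) + Φ(-5.259) = 0.5428 + 0.0000 = 0.5428.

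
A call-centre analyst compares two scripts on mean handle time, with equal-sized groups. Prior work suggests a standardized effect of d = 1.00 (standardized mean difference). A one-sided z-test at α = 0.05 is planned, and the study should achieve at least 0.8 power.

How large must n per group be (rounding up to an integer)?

Set Φ(δ − 1.645) = 0.8; then δ − 1.645 = Φ⁻¹(0.8) = 0.842, giving δ = 2.486.
δ = d·√(n/2) ⇒ n = 2(δ/d)² = 2 × (2.486 / 1.00)² = 12.37.
Round up to the next whole unit.

n = 13 per group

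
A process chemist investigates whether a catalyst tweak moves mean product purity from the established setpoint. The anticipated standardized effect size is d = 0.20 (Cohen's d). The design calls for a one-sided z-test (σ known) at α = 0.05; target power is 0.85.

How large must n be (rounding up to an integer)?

n = 180

Set Φ(δ − 1.645) = 0.85; then δ − 1.645 = Φ⁻¹(0.85) = 1.036, giving δ = 2.681.
δ = d·√n ⇒ n = (δ/d)² = (2.681 / 0.20)² = 179.73.
Round up to the next whole unit.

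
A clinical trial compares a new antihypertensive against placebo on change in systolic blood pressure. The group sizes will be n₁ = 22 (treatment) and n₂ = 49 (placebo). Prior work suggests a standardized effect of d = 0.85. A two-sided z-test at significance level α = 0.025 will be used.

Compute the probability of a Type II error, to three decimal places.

Noncentrality parameter: δ = d / √(1/n₁ + 1/n₂) = 0.85 / √(1/22 + 1/49) = 3.3121
Two-sided α = 0.025 → critical value z_{0.0125} = 2.241.
Power = Φ(δ − 2.241) + Φ(−δ − 2.241) = Φ(1.071) + Φ(-5.553) = 0.8578 + 0.0000 = 0.8578.
Type II error: β = 1 − power = 1 − 0.8578 = 0.1422.

β ≈ 0.142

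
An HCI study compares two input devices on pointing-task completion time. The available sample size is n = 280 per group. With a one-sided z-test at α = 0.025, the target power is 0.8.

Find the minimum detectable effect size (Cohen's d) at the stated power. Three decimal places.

Need Φ(δ − 1.960) = 0.8, so δ = 1.960 + 0.842 = 2.802.
δ = d·√(n/2) ⇒ d = δ/√(n/2) = 2.802/√(280/2) = 0.2368.

d ≈ 0.237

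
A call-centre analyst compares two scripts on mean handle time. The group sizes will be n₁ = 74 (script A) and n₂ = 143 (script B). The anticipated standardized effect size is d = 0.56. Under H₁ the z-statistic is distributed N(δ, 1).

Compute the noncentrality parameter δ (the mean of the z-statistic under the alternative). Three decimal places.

δ ≈ 3.911

The noncentrality parameter scales effect size by the design's sample-size factor: δ = d / √(1/n₁ + 1/n₂) = 0.56 / √(1/74 + 1/143) = 3.9106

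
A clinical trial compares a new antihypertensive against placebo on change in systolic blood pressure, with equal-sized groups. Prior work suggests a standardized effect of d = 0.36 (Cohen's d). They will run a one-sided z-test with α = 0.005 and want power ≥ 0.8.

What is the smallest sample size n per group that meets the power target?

n = 181 per group

For power 0.8 need Φ(δ − z_{0.005}) = 0.8, so δ = z_{0.005} + z_{0.20} = 2.576 + 0.842 = 3.417.
δ = d·√(n/2) ⇒ n = 2(δ/d)² = 2 × (3.417 / 0.36)² = 180.23.
Rounding up, n = 181 per group.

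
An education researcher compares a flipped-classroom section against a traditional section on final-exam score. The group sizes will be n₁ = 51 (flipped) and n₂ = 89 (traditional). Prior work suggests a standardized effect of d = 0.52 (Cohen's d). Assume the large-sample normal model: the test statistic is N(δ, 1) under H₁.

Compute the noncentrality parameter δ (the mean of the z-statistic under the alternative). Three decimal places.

δ ≈ 2.961

δ = d / √(1/n₁ + 1/n₂) = 0.52 / √(1/51 + 1/89) = 2.9609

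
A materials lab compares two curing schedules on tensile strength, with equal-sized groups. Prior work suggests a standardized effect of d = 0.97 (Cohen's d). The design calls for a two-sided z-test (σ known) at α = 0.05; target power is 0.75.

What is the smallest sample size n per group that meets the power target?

Set Φ(δ − 1.960) = 0.75; then δ − 1.960 = Φ⁻¹(0.75) = 0.674, giving δ = 2.634.
(The Φ(−δ − z_{α/2}) term is vanishingly small for δ > 0 and is dropped in the standard sample-size formula.)
δ = d·√(n/2) ⇒ n = 2(δ/d)² = 2 × (2.634 / 0.97)² = 14.75.
Round up to the next whole unit.

n = 15 per group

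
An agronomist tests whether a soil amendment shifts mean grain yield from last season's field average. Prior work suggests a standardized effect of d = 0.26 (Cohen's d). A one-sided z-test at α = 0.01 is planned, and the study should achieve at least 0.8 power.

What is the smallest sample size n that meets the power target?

n = 149

Set Φ(δ − 2.326) = 0.8; then δ − 2.326 = Φ⁻¹(0.8) = 0.842, giving δ = 3.168.
δ = d·√n ⇒ n = (δ/d)² = (3.168 / 0.26)² = 148.46.
Rounding up, n = 149.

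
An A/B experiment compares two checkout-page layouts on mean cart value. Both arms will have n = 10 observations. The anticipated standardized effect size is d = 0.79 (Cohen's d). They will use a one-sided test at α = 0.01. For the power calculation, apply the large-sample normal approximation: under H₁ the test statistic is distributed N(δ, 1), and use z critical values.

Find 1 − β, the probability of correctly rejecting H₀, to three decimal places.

Noncentrality parameter: δ = d·√(n/2) = 0.79 × √(10/2) = 1.7665
Critical value for a one-sided test at α = 0.01: z_α = 2.326.
Power = P(Z > 2.326 − δ) = Φ(-0.560) = 0.2878.

Power ≈ 0.288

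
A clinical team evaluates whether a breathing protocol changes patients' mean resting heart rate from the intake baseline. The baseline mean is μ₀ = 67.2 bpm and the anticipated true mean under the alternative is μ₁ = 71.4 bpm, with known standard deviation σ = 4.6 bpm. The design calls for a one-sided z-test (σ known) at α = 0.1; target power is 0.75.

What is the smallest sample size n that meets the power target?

n = 5

Standardized effect: d = |μ₁ − μ₀| / σ = |71.4 − 67.2| / 4.6 = 0.9130
For power 0.75 need Φ(δ − z_{0.1}) = 0.75, so δ = z_{0.1} + z_{0.25} = 1.282 + 0.674 = 1.956.
δ = d·√n ⇒ n = (δ/d)² = (1.956 / 0.9130)² = 4.59.
Rounding up, n = 5.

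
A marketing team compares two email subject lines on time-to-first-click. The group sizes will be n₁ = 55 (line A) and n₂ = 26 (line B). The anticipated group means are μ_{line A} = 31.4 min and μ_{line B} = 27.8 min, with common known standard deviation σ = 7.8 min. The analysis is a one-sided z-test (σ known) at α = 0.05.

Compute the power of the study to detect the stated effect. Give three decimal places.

Standardized effect: d = |μ_{line A} − μ_{line B}| / σ = |31.4 − 27.8| / 7.8 = 0.4615
Noncentrality parameter: δ = d / √(1/n₁ + 1/n₂) = 0.4615 / √(1/55 + 1/26) = 1.9392
Critical value for a one-sided test at α = 0.05: z_α = 1.645.
Power = P(Z > 1.645 − δ) = Φ(0.294) = 0.6158.

Power ≈ 0.616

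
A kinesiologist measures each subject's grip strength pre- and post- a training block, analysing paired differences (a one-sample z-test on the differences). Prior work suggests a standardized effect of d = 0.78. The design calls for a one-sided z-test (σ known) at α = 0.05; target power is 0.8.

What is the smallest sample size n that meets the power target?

n = 11

Set Φ(δ − 1.645) = 0.8; then δ − 1.645 = Φ⁻¹(0.8) = 0.842, giving δ = 2.486.
δ = d·√n ⇒ n = (δ/d)² = (2.486 / 0.78)² = 10.16.
Round up to the next whole unit.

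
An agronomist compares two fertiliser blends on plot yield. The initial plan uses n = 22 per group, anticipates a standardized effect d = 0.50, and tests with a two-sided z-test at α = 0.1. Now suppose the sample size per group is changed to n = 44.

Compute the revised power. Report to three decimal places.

With n = 44 per group: δ = d·√(n/2) = 0.50 × √(44/2) = 2.3452. Critical value z_{0.05} = 1.645.
Revised power = Φ(δ − 1.645) + Φ(−δ − 1.645) = Φ(0.700) + Φ(-3.990) = 0.7581 + 0.0000 = 0.7582.

Power ≈ 0.758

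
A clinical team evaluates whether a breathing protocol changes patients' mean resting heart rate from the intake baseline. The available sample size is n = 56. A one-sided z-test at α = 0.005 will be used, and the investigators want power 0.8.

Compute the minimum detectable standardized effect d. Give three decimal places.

Required noncentrality: δ = z_{0.005} + z_{0.20} = 2.576 + 0.842 = 3.417.
δ = d·√n ⇒ d = δ/√n = 3.417/√56 = 0.4567.

d ≈ 0.457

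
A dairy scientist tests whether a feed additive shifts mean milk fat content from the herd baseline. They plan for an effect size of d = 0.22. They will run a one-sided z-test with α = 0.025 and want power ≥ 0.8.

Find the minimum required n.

n = 163

For power 0.8 need Φ(δ − z_{0.025}) = 0.8, so δ = z_{0.025} + z_{0.20} = 1.960 + 0.842 = 2.802.
δ = d·√n ⇒ n = (δ/d)² = (2.802 / 0.22)² = 162.17.
Rounding up, n = 163.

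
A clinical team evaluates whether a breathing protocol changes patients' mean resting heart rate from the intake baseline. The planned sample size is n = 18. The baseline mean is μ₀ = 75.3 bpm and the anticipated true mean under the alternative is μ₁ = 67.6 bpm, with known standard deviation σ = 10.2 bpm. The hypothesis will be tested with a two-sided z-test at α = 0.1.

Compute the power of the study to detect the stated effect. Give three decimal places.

Power ≈ 0.940

Standardized effect: d = |μ₁ − μ₀| / σ = |67.6 − 75.3| / 10.2 = 0.7549
Noncentrality parameter: δ = d·√n = 0.7549 × √18 = 3.2028
Two-sided α = 0.1 → critical value z_{0.05} = 1.645.
Power = Φ(δ − 1.645) + Φ(−δ − 1.645) = Φ(1.558) + Φ(-4.848) = 0.9404 + 0.0000 = 0.9404.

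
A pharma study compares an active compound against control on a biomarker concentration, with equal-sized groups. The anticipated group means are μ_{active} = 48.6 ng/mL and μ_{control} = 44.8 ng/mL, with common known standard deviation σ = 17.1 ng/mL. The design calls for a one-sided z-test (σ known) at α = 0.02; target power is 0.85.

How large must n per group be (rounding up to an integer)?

n = 387 per group

Standardized effect: d = |μ_{active} − μ_{control}| / σ = |48.6 − 44.8| / 17.1 = 0.2222
For power 0.85 need Φ(δ − z_{0.02}) = 0.85, so δ = z_{0.02} + z_{0.15} = 2.054 + 1.036 = 3.090.
δ = d·√(n/2) ⇒ n = 2(δ/d)² = 2 × (3.090 / 0.2222)² = 386.74.
Round up to the next whole unit.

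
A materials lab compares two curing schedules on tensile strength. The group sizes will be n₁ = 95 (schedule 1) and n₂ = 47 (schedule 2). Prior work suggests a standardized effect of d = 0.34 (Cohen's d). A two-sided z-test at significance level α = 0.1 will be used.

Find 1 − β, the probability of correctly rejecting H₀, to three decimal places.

Power ≈ 0.603

Noncentrality parameter: δ = d / √(1/n₁ + 1/n₂) = 0.34 / √(1/95 + 1/47) = 1.9065
Two-sided α = 0.1 → critical value z_{0.05} = 1.645.
Power = Φ(δ − 1.645) + Φ(−δ − 1.645) = Φ(0.262) + Φ(-3.551) = 0.6032 + 0.0002 = 0.6034.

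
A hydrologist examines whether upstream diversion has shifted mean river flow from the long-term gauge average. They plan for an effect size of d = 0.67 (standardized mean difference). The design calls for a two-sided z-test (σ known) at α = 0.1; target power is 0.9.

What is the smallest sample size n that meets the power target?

For power 0.9 need Φ(δ − z_{0.05}) = 0.9, so δ = z_{0.05} + z_{0.10} = 1.645 + 1.282 = 2.926.
(For δ > 0 the lower-tail rejection region contributes negligibly to power, so the one-term inversion is standard.)
δ = d·√n ⇒ n = (δ/d)² = (2.926 / 0.67)² = 19.08.
Rounding up, n = 20.

n = 20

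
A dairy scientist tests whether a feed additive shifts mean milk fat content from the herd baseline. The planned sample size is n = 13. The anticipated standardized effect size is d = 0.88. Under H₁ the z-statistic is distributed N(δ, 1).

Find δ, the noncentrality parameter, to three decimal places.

δ ≈ 3.173

δ = d·√n = 0.88 × √13 = 3.1729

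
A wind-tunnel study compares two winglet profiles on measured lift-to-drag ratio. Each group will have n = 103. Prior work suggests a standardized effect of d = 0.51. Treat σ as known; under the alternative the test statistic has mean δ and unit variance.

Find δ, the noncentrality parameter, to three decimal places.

δ ≈ 3.660

δ = d·√(n/2) = 0.51 × √(103/2) = 3.6599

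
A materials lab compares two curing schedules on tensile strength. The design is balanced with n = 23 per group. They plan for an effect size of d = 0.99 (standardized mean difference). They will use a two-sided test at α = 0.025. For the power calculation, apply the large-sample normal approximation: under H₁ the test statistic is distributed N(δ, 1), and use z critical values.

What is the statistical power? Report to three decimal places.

Power ≈ 0.868

Noncentrality parameter: λ = d·√(n/2) = 0.99 × √(23/2) = 3.3573
Two-sided α = 0.025 → critical value z_{0.0125} = 2.241.
Power = Φ(λ − 2.241) + Φ(−λ − 2.241) = Φ(1.116) + Φ(-5.599) = 0.8678 + 0.0000 = 0.8678.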